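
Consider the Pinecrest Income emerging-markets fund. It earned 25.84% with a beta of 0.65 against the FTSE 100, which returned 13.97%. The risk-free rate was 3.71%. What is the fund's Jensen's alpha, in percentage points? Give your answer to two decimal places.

15.46

CAPM expected return = Rf + β(Rm − Rf) = 3.71% + 0.65 × (13.97% − 3.71%) = 3.71 + 0.65 × 10.26 = 10.3790%
Jensen's α = Rp − E[R] = 25.84% − 10.3790% = 15.4610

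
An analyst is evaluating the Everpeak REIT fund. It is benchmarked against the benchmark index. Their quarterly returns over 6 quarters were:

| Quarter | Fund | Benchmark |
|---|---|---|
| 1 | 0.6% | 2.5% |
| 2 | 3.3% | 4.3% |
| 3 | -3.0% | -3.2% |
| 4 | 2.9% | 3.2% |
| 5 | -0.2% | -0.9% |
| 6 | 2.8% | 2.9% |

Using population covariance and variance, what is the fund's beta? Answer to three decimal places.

0.806

r̄p = 1.0667%,  r̄m = 1.4667%
Cov = Σ(rp − r̄p)(rm − r̄m) / 6 = 5.5806
Var(rm) = Σ(rm − r̄m)² / 6 = 6.9222
β = Cov / Var = 5.5806 / 6.9222 = 0.8062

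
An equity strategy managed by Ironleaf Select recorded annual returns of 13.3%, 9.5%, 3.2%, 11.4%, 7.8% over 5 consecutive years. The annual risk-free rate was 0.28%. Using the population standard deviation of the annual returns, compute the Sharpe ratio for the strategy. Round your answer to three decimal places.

2.538

r̄ = (13.3 + 9.5 + 3.2 + 11.4 + 7.8) / 5 = 9.0400%
Σ(r − r̄)² = (13.3 − 9.0400)² + (9.5 − 9.0400)² + (3.2 − 9.0400)² + … = 59.5720
σ = √[59.5720 / 5] = 3.4517%
Sharpe = (r̄ − rf) / σ = (9.0400 − 0.28) / 3.4517 = 8.7600 / 3.4517 = 2.5379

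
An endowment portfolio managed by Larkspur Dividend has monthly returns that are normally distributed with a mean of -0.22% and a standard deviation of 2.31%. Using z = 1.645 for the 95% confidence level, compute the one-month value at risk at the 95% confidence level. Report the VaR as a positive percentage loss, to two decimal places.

VaR (as % loss) = −(μ − z·σ) = −(-0.22% − 1.645 × 2.31%) = −(-4.01995%) = 4.01995%

4.02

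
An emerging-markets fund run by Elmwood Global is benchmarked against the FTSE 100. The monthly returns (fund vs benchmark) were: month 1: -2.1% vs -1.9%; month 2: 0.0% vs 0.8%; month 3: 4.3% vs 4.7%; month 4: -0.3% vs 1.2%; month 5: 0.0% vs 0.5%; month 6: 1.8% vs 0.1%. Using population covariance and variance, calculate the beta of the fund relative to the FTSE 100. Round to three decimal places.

r̄p = 0.6167%,  r̄m = 0.9000%
Cov = Σ(rp − r̄p)(rm − r̄m) / 6 = 3.4483
Var(rm) = Σ(rm − r̄m)² / 6 = 3.8633
β = Cov / Var = 3.4483 / 3.8633 = 0.8926

0.893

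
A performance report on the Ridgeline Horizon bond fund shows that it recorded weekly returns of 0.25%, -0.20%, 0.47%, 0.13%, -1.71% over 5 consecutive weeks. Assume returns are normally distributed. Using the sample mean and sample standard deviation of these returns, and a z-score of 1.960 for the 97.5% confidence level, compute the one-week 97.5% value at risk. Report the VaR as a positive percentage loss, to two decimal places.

Mean return r̄ = -1.060 / 5 = -0.2120%
Sample σ = √[Σ(r − r̄)² / 4] = √[3.0397 / 4] = √0.7599 = 0.8717%
VaR = −(r̄ − z·σ) = −(-0.2120 − 1.960 × 0.8717) = −(-1.9205) = 1.9205%

1.92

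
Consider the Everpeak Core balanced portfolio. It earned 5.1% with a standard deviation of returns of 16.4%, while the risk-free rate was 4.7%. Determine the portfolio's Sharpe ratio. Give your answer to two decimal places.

0.02

Sharpe = (Rp − Rf) / σp = (5.1% − 4.7%) / 16.4% = 0.40% / 16.4% = 0.0244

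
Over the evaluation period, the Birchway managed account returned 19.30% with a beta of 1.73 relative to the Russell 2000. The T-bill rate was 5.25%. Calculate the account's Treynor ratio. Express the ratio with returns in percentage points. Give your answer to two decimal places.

Treynor = (Rp − Rf) / β = (19.30% − 5.25%) / 1.73 = 14.05 / 1.73 = 8.1214

8.12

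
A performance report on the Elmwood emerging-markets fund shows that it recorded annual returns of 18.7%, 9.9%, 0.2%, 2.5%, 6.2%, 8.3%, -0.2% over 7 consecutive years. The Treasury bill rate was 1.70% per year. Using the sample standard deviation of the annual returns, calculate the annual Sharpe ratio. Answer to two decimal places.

r̄ = (18.7 + 9.9 + 0.2 + 2.5 + 6.2 + 8.3 − 0.2) / 7 = 6.5143%
Σ(r − r̄)² = (18.7 − 6.5143)² + (9.9 − 6.5143)² + (0.2 − 6.5143)² + … = 264.3086
sample σ = √(264.3086 / 6) = √44.0514 = 6.6371%
Sharpe = (r̄ − rf) / σ = (6.5143 − 1.7) / 6.6371 = 4.8143 / 6.6371 = 0.7254

0.73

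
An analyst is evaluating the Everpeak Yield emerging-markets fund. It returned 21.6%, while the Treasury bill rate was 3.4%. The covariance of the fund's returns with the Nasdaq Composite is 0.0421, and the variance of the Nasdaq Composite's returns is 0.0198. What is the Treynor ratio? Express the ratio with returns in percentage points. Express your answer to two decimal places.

β = Cov / Var = 0.0421 / 0.0198 = 2.1263
Treynor = (Rp − Rf) / β = (21.6% − 3.4%) / 2.1263 = 18.20 / 2.1263 = 8.5595

8.56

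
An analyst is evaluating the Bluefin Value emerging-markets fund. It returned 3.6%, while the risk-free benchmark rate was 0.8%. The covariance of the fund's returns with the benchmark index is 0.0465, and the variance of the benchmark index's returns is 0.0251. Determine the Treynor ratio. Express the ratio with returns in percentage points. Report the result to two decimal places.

β = Cov / Var = 0.0465 / 0.0251 = 1.8526
Treynor = (Rp − Rf) / β = (3.6% − 0.8%) / 1.8526 = 2.80 / 1.8526 = 1.5114

1.51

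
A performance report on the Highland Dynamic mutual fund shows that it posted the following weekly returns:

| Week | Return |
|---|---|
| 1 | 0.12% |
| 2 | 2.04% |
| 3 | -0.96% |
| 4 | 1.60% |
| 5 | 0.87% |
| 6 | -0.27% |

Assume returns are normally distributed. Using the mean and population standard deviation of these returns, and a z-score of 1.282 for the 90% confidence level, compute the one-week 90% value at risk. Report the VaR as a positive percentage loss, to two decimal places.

0.77

r̄ = (0.12 + 2.04 − 0.96 + 1.6 + 0.87 − 0.27) / 6 = 3.400 / 6 = 0.5667%
Population σ = √[Σ(r − r̄)² / 6] = √[6.5607 / 6] = √1.0935 = 1.0457%
VaR = −(r̄ − z·σ) = −(0.5667 − 1.282 × 1.0457) = −(-0.7739) = 0.7739%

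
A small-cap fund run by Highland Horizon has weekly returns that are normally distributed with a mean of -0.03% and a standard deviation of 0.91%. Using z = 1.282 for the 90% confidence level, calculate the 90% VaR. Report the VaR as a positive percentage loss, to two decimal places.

VaR (as % loss) = −(μ − z·σ) = −(-0.03% − 1.282 × 0.91%) = −(-1.19662%) = 1.19662%

1.20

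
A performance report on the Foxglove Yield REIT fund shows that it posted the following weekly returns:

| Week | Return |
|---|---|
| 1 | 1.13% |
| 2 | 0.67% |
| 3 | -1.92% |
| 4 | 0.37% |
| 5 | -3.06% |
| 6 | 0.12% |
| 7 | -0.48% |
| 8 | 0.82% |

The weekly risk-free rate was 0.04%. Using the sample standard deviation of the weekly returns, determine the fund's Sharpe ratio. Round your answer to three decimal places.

-0.227

μ = (1.13 + 0.67 − 1.92 + 0.37 − 3.06 + 0.12 − 0.48 + 0.82) / 8 = -2.350 / 8 = -0.2938%
Sample std dev = √[15.1396 / 7] = 1.4706%
Sharpe = (μ − rf) / σ = (-0.2938 − 0.04) / 1.4706 = -0.3338 / 1.4706 = -0.2270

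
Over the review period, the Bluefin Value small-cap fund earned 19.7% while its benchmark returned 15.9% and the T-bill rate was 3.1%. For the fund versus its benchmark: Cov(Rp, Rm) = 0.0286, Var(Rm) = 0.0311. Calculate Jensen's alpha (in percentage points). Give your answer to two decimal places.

β = Cov / Var = 0.0286 / 0.0311 = 0.9196
E[R] = Rf + β(Rm − Rf) = 3.1% + 0.9196 × (15.9% − 3.1%) = 14.8709%
α = Rp − E[R] = 19.7% − 14.8709% = 4.8291

4.83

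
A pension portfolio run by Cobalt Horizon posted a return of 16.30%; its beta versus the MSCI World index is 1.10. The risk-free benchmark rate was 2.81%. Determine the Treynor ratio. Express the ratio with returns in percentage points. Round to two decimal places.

12.26

Treynor = (Rp − Rf) / β = (16.30% − 2.81%) / 1.10 = 13.49 / 1.10 = 12.2636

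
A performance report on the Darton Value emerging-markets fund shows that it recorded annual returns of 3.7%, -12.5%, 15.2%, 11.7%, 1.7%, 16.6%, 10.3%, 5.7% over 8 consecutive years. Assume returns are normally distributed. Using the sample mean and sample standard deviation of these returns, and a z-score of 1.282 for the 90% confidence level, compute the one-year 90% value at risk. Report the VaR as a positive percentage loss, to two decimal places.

r̄ = (3.7 − 12.5 + 15.2 + 11.7 + 1.7 + 16.6 + 10.3 + 5.7) / 8 = 52.40 / 8 = 6.5500%
Sample std dev = √[611.6800 / 7] = 9.3479%
VaR = −(r̄ − z·σ) = −(6.5500 − 1.282 × 9.3479) = −(-5.4340) = 5.4340%

5.43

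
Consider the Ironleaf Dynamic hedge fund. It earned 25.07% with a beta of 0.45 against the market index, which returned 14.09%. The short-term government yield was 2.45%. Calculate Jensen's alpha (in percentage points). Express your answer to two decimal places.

CAPM expected return = Rf + β(Rm − Rf) = 2.45% + 0.45 × (14.09% − 2.45%) = 2.45 + 0.45 × 11.64 = 7.6880%
Jensen's α = Rp − E[R] = 25.07% − 7.6880% = 17.3820

17.38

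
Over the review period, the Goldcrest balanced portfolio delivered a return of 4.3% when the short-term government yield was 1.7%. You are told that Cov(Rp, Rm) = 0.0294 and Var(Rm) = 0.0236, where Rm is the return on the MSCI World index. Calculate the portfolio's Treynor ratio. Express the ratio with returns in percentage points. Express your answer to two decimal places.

2.09

β = Cov / Var = 0.0294 / 0.0236 = 1.2458
Treynor = (Rp − Rf) / β = (4.3% − 1.7%) / 1.2458 = 2.60 / 1.2458 = 2.0870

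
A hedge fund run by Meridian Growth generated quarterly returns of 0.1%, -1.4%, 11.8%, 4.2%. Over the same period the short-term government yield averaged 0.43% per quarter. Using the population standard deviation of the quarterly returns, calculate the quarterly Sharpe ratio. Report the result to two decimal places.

μ = (0.1 − 1.4 + 11.8 + 4.2) / 4 = 14.70 / 4 = 3.6750%
Σ(r − μ)² = 104.8275; population σ = √(104.8275/4) = 5.1193%
Sharpe = (μ − rf) / σ = (3.6750 − 0.43) / 5.1193 = 3.2450 / 5.1193 = 0.6339

0.63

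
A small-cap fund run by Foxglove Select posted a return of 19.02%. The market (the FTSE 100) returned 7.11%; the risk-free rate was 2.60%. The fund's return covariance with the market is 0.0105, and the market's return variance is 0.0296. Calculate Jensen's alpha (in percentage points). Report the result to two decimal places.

14.82

β = Cov / Var = 0.0105 / 0.0296 = 0.3547
E[R] = Rf + β(Rm − Rf) = 2.60% + 0.3547 × (7.11% − 2.60%) = 4.1997%
α = Rp − E[R] = 19.02% − 4.1997% = 14.8203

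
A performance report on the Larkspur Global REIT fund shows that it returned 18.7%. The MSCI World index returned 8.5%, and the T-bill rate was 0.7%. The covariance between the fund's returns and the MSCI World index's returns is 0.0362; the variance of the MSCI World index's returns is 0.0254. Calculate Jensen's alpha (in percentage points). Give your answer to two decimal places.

β = Cov / Var = 0.0362 / 0.0254 = 1.4252
E[R] = Rf + β(Rm − Rf) = 0.7% + 1.4252 × (8.5% − 0.7%) = 11.8166%
α = Rp − E[R] = 18.7% − 11.8166% = 6.8834

6.88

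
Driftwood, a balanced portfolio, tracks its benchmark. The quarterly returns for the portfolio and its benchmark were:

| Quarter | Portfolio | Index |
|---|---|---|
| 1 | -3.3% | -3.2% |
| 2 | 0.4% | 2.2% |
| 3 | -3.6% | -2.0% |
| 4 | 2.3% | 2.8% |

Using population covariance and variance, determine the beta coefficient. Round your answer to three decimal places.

0.924

r̄p = -1.0500%,  r̄m = -0.0500%
Cov = Σ(rp − r̄p)(rm − r̄m) / 4 = 6.2175
Var(rm) = Σ(rm − r̄m)² / 4 = 6.7275
β = Cov / Var = 6.2175 / 6.7275 = 0.9242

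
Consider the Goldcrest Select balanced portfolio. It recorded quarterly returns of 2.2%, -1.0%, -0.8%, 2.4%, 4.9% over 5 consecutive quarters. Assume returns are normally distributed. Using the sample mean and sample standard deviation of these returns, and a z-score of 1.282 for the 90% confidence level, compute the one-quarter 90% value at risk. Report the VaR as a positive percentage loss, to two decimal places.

1.63

μ = (2.2 − 1 − 0.8 + 2.4 + 4.9) / 5 = 7.70 / 5 = 1.5400%
Σ(r − μ)² = (2.2 − 1.5400)² + (-1 − 1.5400)² + … = 24.3920
σ = √[24.3920 / 4] = 2.4694%
VaR = −(μ − z·σ) = −(1.5400 − 1.282 × 2.4694) = −(-1.6258) = 1.6258%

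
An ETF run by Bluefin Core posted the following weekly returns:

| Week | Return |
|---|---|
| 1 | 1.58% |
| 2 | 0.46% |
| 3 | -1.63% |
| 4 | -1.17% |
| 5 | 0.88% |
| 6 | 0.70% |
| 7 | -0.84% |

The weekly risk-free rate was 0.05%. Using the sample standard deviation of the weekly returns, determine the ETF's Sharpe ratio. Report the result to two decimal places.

μ = (1.58 + 0.46 − 1.63 − 1.17 + 0.88 + 0.7 − 0.84) / 7 = -0.0029%
Σ(r − μ)² = (1.58 − (-0.0029))² + (0.46 − (-0.0029))² + … = 8.7037
σ = √[8.7037 / 6] = 1.2044%
Sharpe = (μ − rf) / σ = (-0.0029 − 0.05) / 1.2044 = -0.0529 / 1.2044 = -0.0439

-0.04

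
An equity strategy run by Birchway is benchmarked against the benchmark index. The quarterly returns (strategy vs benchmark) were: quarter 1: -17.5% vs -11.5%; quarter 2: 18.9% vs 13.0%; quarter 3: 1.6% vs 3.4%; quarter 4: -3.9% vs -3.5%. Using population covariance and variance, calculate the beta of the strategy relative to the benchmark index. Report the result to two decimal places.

r̄p = -0.2250%,  r̄m = 0.3500%
Cov = Σ(rp − r̄p)(rm − r̄m) / 4 = 116.5888
Var(rm) = Σ(rm − r̄m)² / 4 = 81.1425
β = Cov / Var = 116.5888 / 81.1425 = 1.4368

1.44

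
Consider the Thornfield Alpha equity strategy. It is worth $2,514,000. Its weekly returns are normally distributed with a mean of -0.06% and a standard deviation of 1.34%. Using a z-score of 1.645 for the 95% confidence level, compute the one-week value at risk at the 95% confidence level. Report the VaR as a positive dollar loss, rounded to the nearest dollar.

Return at the 95% tail: μ − z·σ = -0.06% − 1.645 × 1.34% = -0.06 − 2.2043 = -2.2643%
VaR = −(-2.2643%) × $2,514,000 = 2.2643% × $2,514,000 = $56,925

$56,925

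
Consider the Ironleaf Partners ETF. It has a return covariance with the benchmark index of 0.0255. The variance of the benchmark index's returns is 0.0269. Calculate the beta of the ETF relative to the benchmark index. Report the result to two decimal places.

β = Cov(Rp, Rm) / Var(Rm) = 0.0255 / 0.0269 = 0.9480

0.95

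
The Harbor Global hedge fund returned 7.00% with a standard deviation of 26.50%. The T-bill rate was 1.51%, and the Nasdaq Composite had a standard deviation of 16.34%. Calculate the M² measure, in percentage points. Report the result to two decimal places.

4.90

Sharpe = (Rp − Rf) / σp = (7.00% − 1.51%) / 26.50% = 0.2072
M² = Rf + Sharpe × σm = 1.51% + 0.2072 × 16.34% = 4.8956%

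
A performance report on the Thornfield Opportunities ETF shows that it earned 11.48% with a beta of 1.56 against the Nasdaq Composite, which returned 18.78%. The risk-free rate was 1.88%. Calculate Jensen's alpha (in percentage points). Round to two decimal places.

CAPM expected return = Rf + β(Rm − Rf) = 1.88% + 1.56 × (18.78% − 1.88%) = 1.88 + 1.56 × 16.90 = 28.2440%
Jensen's α = Rp − E[R] = 11.48% − 28.2440% = -16.7640

-16.76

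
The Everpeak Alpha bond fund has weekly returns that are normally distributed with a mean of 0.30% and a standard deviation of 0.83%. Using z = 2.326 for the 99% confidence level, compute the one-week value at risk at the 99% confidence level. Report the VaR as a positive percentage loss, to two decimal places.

1.63

VaR (as % loss) = −(μ − z·σ) = −(0.30% − 2.326 × 0.83%) = −(-1.63058%) = 1.63058%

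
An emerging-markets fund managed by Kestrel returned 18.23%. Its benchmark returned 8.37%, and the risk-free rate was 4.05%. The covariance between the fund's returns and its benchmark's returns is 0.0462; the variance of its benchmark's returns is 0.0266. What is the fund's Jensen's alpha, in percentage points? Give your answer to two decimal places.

β = Cov / Var = 0.0462 / 0.0266 = 1.7368
E[R] = Rf + β(Rm − Rf) = 4.05% + 1.7368 × (8.37% − 4.05%) = 11.5530%
α = Rp − E[R] = 18.23% − 11.5530% = 6.6770

6.68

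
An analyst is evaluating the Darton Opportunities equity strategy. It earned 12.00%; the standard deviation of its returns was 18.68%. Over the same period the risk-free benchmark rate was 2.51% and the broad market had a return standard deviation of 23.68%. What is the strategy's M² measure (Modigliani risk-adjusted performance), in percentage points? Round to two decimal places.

14.54

Sharpe = (Rp − Rf) / σp = (12.00% − 2.51%) / 18.68% = 0.5080
M² = Rf + Sharpe × σm = 2.51% + 0.5080 × 23.68% = 14.5394%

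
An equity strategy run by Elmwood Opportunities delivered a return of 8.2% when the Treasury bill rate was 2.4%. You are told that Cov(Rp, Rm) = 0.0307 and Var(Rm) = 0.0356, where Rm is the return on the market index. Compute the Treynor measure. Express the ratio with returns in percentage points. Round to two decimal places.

β = Cov / Var = 0.0307 / 0.0356 = 0.8624
Treynor = (Rp − Rf) / β = (8.2% − 2.4%) / 0.8624 = 5.80 / 0.8624 = 6.7254

6.73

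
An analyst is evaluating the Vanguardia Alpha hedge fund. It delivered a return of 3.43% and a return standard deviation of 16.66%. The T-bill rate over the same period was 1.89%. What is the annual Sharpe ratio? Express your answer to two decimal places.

0.09

Sharpe = (Rp − Rf) / σp = (3.43% − 1.89%) / 16.66% = 1.54% / 16.66% = 0.0924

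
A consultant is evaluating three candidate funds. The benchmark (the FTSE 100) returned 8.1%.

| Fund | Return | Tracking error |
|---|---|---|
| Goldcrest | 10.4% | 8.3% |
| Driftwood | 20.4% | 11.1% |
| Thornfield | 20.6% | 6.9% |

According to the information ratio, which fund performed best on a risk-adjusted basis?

Thornfield

Goldcrest: IR = (10.4% − 8.1%) / 8.3% = 0.277
Driftwood: IR = (20.4% − 8.1%) / 11.1% = 1.108
Thornfield: IR = (20.6% − 8.1%) / 6.9% = 1.812
Highest: Thornfield (1.812).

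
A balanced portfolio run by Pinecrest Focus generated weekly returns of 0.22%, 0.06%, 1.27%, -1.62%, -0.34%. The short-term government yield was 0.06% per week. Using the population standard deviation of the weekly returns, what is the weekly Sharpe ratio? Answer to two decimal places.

μ = (0.22 + 0.06 + 1.27 − 1.62 − 0.34) / 5 = -0.0820%
Σ(r − μ)² = (0.22 − (-0.0820))² + (0.06 − (-0.0820))² + … = 4.3713
population σ = √(4.3713 / 5) = √0.8743 = 0.9350%
Sharpe = (μ − rf) / σ = (-0.0820 − 0.06) / 0.9350 = -0.1420 / 0.9350 = -0.1519

-0.15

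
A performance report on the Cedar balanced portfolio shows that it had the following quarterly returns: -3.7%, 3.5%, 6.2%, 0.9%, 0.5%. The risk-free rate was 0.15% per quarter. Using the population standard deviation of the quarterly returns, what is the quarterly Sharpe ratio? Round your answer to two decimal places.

0.40

Mean return μ = 7.40 / 5 = 1.4800%
Σ(r − μ)² = (-3.7 − 1.4800)² + (3.5 − 1.4800)² + … = 54.4880
population σ = √(54.4880 / 5) = √10.8976 = 3.3012%
Sharpe = (μ − rf) / σ = (1.4800 − 0.15) / 3.3012 = 1.3300 / 3.3012 = 0.4029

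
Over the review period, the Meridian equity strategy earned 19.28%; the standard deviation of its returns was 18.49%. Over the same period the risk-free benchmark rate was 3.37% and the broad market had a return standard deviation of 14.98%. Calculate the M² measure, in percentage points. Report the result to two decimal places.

Sharpe = (Rp − Rf) / σp = (19.28% − 3.37%) / 18.49% = 0.8605
M² = Rf + Sharpe × σm = 3.37% + 0.8605 × 14.98% = 16.2603%

16.26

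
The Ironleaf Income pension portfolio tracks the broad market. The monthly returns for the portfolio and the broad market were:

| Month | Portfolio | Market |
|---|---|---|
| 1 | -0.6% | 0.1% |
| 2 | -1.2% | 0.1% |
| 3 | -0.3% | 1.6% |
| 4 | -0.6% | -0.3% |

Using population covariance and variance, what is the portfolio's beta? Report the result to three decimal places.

0.253

r̄p = -0.6750%,  r̄m = 0.3750%
Cov = Σ(rp − r̄p)(rm − r̄m) / 4 = 0.1331
Var(rm) = Σ(rm − r̄m)² / 4 = 0.5269
β = Cov / Var = 0.1331 / 0.5269 = 0.2526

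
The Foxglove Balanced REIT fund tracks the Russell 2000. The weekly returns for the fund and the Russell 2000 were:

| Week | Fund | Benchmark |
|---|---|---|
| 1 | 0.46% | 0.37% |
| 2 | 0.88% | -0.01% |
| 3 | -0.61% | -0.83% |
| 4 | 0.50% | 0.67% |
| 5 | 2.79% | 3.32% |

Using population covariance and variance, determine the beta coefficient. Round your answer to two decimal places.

0.76

r̄p = 0.8040%,  r̄m = 0.7040%
Cov = Σ(rp − r̄p)(rm − r̄m) / 5 = 1.4871
Var(rm) = Σ(rm − r̄m)² / 5 = 1.9638
β = Cov / Var = 1.4871 / 1.9638 = 0.7573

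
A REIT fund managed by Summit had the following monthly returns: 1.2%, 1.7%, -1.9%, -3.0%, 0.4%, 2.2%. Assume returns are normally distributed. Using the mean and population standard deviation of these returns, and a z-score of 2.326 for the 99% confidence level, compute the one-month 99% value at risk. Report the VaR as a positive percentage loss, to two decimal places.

Mean return r̄ = 0.60 / 6 = 0.1000%
Σ(r − r̄)² = (1.2 − 0.1000)² + (1.7 − 0.1000)² + … = 21.8800
population σ = √(21.8800 / 6) = √3.6467 = 1.9096%
VaR = −(r̄ − z·σ) = −(0.1000 − 2.326 × 1.9096) = −(-4.3417) = 4.3417%

4.34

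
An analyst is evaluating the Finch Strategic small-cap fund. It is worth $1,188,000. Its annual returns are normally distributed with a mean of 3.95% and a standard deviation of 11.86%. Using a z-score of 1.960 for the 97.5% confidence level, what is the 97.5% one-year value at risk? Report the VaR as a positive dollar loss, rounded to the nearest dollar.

$229,232

Return at the 97.5% tail: μ − z·σ = 3.95% − 1.960 × 11.86% = 3.95 − 23.2456 = -19.2956%
VaR = −(-19.2956%) × $1,188,000 = 19.2956% × $1,188,000 = $229,232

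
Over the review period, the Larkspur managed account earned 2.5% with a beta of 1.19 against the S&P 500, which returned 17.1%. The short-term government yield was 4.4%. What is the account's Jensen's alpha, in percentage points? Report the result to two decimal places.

-17.01

CAPM expected return = Rf + β(Rm − Rf) = 4.4% + 1.19 × (17.1% − 4.4%) = 4.4 + 1.19 × 12.70 = 19.5130%
Jensen's α = Rp − E[R] = 2.5% − 19.5130% = -17.0130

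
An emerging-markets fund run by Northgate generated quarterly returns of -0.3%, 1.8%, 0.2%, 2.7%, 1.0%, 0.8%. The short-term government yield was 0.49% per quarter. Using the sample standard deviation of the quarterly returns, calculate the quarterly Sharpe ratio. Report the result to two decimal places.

0.50

r̄ = (-0.3 + 1.8 + 0.2 + 2.7 + 1 + 0.8) / 6 = 6.20 / 6 = 1.0333%
Sample σ = √[Σ(r − r̄)² / 5] = √[5.8933 / 5] = √1.1787 = 1.0857%
Sharpe = (r̄ − rf) / σ = (1.0333 − 0.49) / 1.0857 = 0.5433 / 1.0857 = 0.5004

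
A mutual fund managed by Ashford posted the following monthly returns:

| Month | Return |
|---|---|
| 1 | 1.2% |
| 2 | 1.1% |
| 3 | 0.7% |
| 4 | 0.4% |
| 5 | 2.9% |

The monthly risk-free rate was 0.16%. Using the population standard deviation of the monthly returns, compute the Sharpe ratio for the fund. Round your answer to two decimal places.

Mean return r̄ = 6.30 / 5 = 1.2600%
Population std dev = √[3.7720 / 5] = 0.8686%
Sharpe = (r̄ − rf) / σ = (1.2600 − 0.16) / 0.8686 = 1.1000 / 0.8686 = 1.2664

1.27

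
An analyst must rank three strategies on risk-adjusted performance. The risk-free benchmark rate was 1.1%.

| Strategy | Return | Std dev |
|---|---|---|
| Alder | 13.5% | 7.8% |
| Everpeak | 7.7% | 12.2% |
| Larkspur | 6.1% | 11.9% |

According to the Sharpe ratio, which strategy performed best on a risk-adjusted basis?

Alder: Sharpe ratio = (13.5% − 1.1%) / 7.8% = 1.590
Everpeak: Sharpe ratio = (7.7% − 1.1%) / 12.2% = 0.541
Larkspur: Sharpe ratio = (6.1% − 1.1%) / 11.9% = 0.420
Highest: Alder (1.590).

Alder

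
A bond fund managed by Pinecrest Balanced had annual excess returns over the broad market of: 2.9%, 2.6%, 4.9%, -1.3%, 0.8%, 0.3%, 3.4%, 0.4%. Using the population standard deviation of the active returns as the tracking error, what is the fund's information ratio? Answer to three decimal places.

Mean return μ = 14.00 / 8 = 1.7500%
Population σ = √[Σ(r − μ)² / 8] = √[28.8200 / 8] = √3.6025 = 1.8980%
IR = μ / tracking error = 1.7500 / 1.8980 = 0.9220

0.922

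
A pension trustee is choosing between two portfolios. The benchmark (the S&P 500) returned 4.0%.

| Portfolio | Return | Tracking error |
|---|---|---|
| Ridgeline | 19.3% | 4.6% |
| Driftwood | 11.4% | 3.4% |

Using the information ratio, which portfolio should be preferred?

Ridgeline: IR = (19.3% − 4.0%) / 4.6% = 3.326
Driftwood: IR = (11.4% − 4.0%) / 3.4% = 2.176
Highest: Ridgeline (3.326).

Ridgeline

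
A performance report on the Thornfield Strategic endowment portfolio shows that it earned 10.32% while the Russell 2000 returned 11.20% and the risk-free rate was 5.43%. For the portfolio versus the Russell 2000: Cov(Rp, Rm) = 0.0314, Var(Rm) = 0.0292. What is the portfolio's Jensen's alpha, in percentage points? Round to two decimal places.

-1.31

β = Cov / Var = 0.0314 / 0.0292 = 1.0753
E[R] = Rf + β(Rm − Rf) = 5.43% + 1.0753 × (11.20% − 5.43%) = 11.6345%
α = Rp − E[R] = 10.32% − 11.6345% = -1.3145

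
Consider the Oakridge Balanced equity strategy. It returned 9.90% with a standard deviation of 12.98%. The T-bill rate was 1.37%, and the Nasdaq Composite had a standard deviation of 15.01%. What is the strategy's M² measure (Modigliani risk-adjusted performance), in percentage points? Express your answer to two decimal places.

11.23

Sharpe = (Rp − Rf) / σp = (9.90% − 1.37%) / 12.98% = 0.6572
M² = Rf + Sharpe × σm = 1.37% + 0.6572 × 15.01% = 11.2346%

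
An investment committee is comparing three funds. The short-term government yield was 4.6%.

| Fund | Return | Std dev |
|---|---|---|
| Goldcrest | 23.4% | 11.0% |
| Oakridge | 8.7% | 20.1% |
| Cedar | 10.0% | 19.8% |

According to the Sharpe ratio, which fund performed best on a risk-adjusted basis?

Goldcrest

Goldcrest: Sharpe ratio = (23.4% − 4.6%) / 11.0% = 1.709
Oakridge: Sharpe ratio = (8.7% − 4.6%) / 20.1% = 0.204
Cedar: Sharpe ratio = (10.0% − 4.6%) / 19.8% = 0.273
Highest: Goldcrest (1.709).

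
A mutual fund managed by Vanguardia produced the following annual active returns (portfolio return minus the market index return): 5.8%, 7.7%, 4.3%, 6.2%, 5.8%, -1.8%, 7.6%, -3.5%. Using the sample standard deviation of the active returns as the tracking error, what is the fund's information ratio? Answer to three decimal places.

Mean return r̄ = 32.10 / 8 = 4.0125%
Σ(r − r̄)² = (5.8 − 4.0125)² + (7.7 − 4.0125)² + … = 127.9488
sample σ = √(127.9488 / 7) = √18.2784 = 4.2753%
IR = r̄ / tracking error = 4.0125 / 4.2753 = 0.9385

0.939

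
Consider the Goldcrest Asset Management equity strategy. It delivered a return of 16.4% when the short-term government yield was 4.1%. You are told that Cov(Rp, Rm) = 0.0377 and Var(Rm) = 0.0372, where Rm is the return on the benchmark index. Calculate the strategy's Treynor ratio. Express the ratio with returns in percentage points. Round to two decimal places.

β = Cov / Var = 0.0377 / 0.0372 = 1.0134
Treynor = (Rp − Rf) / β = (16.4% − 4.1%) / 1.0134 = 12.30 / 1.0134 = 12.1374

12.14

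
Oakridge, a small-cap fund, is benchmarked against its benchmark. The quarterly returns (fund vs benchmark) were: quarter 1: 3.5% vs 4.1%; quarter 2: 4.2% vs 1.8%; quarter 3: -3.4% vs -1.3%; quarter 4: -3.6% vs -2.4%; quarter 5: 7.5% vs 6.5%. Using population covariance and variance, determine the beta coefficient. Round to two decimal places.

1.27

r̄p = 1.6400%,  r̄m = 1.7400%
Cov = Σ(rp − r̄p)(rm − r̄m) / 5 = 13.8904
Var(rm) = Σ(rm − r̄m)² / 5 = 10.9224
β = Cov / Var = 13.8904 / 10.9224 = 1.2717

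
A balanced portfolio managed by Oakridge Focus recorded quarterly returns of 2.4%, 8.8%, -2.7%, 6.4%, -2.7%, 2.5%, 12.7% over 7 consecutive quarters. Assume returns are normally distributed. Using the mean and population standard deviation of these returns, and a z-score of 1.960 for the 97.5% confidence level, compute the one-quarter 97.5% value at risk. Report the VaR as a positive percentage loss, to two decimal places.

Mean return r̄ = 27.40 / 7 = 3.9143%
Population std dev = √[199.0286 / 7] = 5.3322%
VaR = −(r̄ − z·σ) = −(3.9143 − 1.960 × 5.3322) = −(-6.5368) = 6.5368%

6.54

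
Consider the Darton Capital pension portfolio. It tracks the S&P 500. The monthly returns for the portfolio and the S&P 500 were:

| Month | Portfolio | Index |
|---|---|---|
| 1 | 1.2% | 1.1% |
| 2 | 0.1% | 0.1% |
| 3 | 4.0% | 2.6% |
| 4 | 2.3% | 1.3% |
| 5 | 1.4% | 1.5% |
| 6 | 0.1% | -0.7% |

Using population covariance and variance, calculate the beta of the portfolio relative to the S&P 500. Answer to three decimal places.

r̄p = 1.5167%,  r̄m = 0.9833%
Cov = Σ(rp − r̄p)(rm − r̄m) / 6 = 1.3003
Var(rm) = Σ(rm − r̄m)² / 6 = 1.1014
β = Cov / Var = 1.3003 / 1.1014 = 1.1806

1.181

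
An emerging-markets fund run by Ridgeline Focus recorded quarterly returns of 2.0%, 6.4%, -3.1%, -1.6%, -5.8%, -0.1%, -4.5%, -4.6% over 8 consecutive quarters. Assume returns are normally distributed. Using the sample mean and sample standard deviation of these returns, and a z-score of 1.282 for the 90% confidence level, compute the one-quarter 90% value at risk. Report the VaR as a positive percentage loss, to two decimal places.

r̄ = (2 + 6.4 − 3.1 − 1.6 − 5.8 − 0.1 − 4.5 − 4.6) / 8 = -11.30 / 8 = -1.4125%
Sample σ = √[Σ(r − r̄)² / 7] = √[116.2288 / 7] = √16.6041 = 4.0748%
VaR = −(r̄ − z·σ) = −(-1.4125 − 1.282 × 4.0748) = −(-6.6364) = 6.6364%

6.64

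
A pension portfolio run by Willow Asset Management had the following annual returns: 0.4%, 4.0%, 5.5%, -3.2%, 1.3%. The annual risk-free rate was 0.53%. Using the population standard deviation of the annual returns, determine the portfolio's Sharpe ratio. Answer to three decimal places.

0.355

μ = (0.4 + 4 + 5.5 − 3.2 + 1.3) / 5 = 1.6000%
Σ(r − μ)² = 45.5400; population σ = √(45.5400/5) = 3.0179%
Sharpe = (μ − rf) / σ = (1.6000 − 0.53) / 3.0179 = 1.0700 / 3.0179 = 0.3546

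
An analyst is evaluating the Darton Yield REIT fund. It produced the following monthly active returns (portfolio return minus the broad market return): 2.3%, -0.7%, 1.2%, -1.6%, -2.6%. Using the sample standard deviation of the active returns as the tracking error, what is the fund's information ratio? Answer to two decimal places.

r̄ = (2.3 − 0.7 + 1.2 − 1.6 − 2.6) / 5 = -1.40 / 5 = -0.2800%
Σ(r − r̄)² = (2.3 − (-0.2800))² + (-0.7 − (-0.2800))² + … = 16.1480
sample σ = √(16.1480 / 4) = √4.0370 = 2.0092%
IR = r̄ / tracking error = -0.2800 / 2.0092 = -0.1394

-0.14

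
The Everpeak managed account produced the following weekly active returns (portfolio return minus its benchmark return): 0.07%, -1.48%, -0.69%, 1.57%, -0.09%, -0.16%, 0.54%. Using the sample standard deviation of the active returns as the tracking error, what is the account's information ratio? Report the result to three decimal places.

μ = (0.07 − 1.48 − 0.69 + 1.57 − 0.09 − 0.16 + 0.54) / 7 = -0.240 / 7 = -0.0343%
Σ(r − μ)² = 5.4534; sample σ = √(5.4534/6) = 0.9534%
IR = μ / tracking error = -0.0343 / 0.9534 = -0.0360

-0.036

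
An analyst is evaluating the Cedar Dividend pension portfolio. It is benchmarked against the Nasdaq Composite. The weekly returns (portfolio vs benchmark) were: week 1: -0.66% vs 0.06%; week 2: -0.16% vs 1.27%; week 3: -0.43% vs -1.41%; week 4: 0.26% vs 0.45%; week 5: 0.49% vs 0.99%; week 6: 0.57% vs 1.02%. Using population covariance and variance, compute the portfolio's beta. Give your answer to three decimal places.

0.311

r̄p = 0.0117%,  r̄m = 0.3967%
Cov = Σ(rp − r̄p)(rm − r̄m) / 6 = 0.2532
Var(rm) = Σ(rm − r̄m)² / 6 = 0.8139
β = Cov / Var = 0.2532 / 0.8139 = 0.3111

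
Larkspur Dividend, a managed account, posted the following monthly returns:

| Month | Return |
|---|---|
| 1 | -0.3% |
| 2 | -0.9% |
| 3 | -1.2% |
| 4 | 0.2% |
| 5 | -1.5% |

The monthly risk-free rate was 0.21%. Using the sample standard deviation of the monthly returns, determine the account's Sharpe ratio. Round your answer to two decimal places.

r̄ = (-0.3 − 0.9 − 1.2 + 0.2 − 1.5) / 5 = -3.70 / 5 = -0.7400%
Σ(r − r̄)² = (-0.3 − (-0.7400))² + (-0.9 − (-0.7400))² + (-1.2 − (-0.7400))² + … = 1.8920
σ = √[1.8920 / 4] = 0.6877%
Sharpe = (r̄ − rf) / σ = (-0.7400 − 0.21) / 0.6877 = -0.9500 / 0.6877 = -1.3814

-1.38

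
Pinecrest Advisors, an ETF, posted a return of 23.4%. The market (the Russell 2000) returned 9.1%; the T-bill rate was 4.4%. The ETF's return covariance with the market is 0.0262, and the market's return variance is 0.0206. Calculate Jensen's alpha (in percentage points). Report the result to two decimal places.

13.02

β = Cov / Var = 0.0262 / 0.0206 = 1.2718
E[R] = Rf + β(Rm − Rf) = 4.4% + 1.2718 × (9.1% − 4.4%) = 10.3775%
α = Rp − E[R] = 23.4% − 10.3775% = 13.0225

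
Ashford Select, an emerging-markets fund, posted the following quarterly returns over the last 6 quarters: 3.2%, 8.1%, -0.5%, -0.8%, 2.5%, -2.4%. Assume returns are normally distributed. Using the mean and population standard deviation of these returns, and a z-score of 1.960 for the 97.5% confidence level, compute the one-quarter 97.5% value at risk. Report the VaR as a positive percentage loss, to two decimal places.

5.09

r̄ = (3.2 + 8.1 − 0.5 − 0.8 + 2.5 − 2.4) / 6 = 10.10 / 6 = 1.6833%
Population σ = √[Σ(r − r̄)² / 6] = √[71.7483 / 6] = √11.9581 = 3.4580%
VaR = −(r̄ − z·σ) = −(1.6833 − 1.960 × 3.4580) = −(-5.0944) = 5.0944%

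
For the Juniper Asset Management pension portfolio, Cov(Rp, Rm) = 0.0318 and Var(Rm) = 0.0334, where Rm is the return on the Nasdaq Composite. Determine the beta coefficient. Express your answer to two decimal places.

β = Cov(Rp, Rm) / Var(Rm) = 0.0318 / 0.0334 = 0.9521

0.95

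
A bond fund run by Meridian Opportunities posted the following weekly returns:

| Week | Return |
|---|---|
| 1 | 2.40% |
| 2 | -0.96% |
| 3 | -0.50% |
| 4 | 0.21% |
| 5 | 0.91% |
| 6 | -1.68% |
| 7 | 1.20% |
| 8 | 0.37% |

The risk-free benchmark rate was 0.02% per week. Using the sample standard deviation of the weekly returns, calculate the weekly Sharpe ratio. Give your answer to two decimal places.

μ = (2.4 − 0.96 − 0.5 + 0.21 + 0.91 − 1.68 + 1.2 + 0.37) / 8 = 1.950 / 8 = 0.2438%
Σ(r − μ)² = 11.7278; sample σ = √(11.7278/7) = 1.2944%
Sharpe = (μ − rf) / σ = (0.2438 − 0.02) / 1.2944 = 0.2238 / 1.2944 = 0.1729

0.17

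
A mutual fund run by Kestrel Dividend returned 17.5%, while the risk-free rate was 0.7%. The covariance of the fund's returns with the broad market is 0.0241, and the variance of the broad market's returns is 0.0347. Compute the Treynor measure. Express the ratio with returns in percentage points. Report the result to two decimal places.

β = Cov / Var = 0.0241 / 0.0347 = 0.6945
Treynor = (Rp − Rf) / β = (17.5% − 0.7%) / 0.6945 = 16.80 / 0.6945 = 24.1901

24.19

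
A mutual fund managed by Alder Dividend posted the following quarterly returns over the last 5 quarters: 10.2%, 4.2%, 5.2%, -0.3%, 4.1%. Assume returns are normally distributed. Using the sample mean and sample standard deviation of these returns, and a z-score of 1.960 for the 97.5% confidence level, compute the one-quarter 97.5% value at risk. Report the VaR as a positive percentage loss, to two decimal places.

r̄ = (10.2 + 4.2 + 5.2 − 0.3 + 4.1) / 5 = 23.40 / 5 = 4.6800%
Sample std dev = √[56.1080 / 4] = 3.7453%
VaR = −(r̄ − z·σ) = −(4.6800 − 1.960 × 3.7453) = −(-2.6608) = 2.6608%

2.66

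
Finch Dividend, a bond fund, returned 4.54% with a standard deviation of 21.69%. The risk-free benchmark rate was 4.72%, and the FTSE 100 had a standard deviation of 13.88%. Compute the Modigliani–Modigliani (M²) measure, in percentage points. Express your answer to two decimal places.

Sharpe = (Rp − Rf) / σp = (4.54% − 4.72%) / 21.69% = -0.0083
M² = Rf + Sharpe × σm = 4.72% + -0.0083 × 13.88% = 4.6048%

4.60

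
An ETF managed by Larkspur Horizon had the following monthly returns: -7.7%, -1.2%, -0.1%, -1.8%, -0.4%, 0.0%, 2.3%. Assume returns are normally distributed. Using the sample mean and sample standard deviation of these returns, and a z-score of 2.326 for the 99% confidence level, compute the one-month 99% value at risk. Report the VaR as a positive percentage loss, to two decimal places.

8.51

μ = (-7.7 − 1.2 − 0.1 − 1.8 − 0.4 + 0 + 2.3) / 7 = -8.90 / 7 = -1.2714%
Sample σ = √[Σ(r − μ)² / 6] = √[58.1143 / 6] = √9.6857 = 3.1122%
VaR = −(μ − z·σ) = −(-1.2714 − 2.326 × 3.1122) = −(-8.5104) = 8.5104%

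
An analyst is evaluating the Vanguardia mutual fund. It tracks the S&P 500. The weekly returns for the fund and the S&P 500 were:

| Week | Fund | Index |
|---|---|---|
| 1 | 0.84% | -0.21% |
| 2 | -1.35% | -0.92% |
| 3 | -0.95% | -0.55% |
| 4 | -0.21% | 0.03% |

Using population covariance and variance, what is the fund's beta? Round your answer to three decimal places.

1.740

r̄p = -0.4175%,  r̄m = -0.4125%
Cov = Σ(rp − r̄p)(rm − r̄m) / 4 = 0.2232
Var(rm) = Σ(rm − r̄m)² / 4 = 0.1283
β = Cov / Var = 0.2232 / 0.1283 = 1.7397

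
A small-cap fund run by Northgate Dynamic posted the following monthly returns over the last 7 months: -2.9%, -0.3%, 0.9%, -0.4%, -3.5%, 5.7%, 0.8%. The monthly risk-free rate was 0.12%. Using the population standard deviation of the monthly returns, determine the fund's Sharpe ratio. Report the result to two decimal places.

r̄ = (-2.9 − 0.3 + 0.9 − 0.4 − 3.5 + 5.7 + 0.8) / 7 = 0.0429%
Σ(r − r̄)² = 54.8371; population σ = √(54.8371/7) = 2.7989%
Sharpe = (r̄ − rf) / σ = (0.0429 − 0.12) / 2.7989 = -0.0771 / 2.7989 = -0.0275

-0.03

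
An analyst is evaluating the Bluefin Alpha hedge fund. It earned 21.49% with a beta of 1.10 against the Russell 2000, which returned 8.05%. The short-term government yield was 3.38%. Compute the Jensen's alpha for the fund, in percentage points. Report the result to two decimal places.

CAPM expected return = Rf + β(Rm − Rf) = 3.38% + 1.10 × (8.05% − 3.38%) = 3.38 + 1.10 × 4.67 = 8.5170%
Jensen's α = Rp − E[R] = 21.49% − 8.5170% = 12.9730

12.97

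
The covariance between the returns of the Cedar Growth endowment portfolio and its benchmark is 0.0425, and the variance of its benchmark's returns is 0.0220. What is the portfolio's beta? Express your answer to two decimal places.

1.93

β = Cov(Rp, Rm) / Var(Rm) = 0.0425 / 0.0220 = 1.9318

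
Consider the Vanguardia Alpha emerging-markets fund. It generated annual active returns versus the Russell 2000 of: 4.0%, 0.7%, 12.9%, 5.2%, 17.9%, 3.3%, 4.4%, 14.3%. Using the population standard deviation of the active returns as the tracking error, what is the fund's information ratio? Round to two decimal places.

1.34

r̄ = (4 + 0.7 + 12.9 + 5.2 + 17.9 + 3.3 + 4.4 + 14.3) / 8 = 62.70 / 8 = 7.8375%
Population std dev = √[273.6788 / 8] = 5.8489%
IR = r̄ / tracking error = 7.8375 / 5.8489 = 1.3400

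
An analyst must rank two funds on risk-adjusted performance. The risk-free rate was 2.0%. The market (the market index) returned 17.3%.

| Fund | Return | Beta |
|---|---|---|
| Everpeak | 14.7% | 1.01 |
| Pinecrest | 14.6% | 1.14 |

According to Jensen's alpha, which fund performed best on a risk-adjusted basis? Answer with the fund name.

Everpeak

Everpeak: α = 14.7% − [2.0% + 1.01 × (17.3% − 2.0%)] = -2.753
Pinecrest: α = 14.6% − [2.0% + 1.14 × (17.3% − 2.0%)] = -4.842
Highest: Everpeak (-2.753).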